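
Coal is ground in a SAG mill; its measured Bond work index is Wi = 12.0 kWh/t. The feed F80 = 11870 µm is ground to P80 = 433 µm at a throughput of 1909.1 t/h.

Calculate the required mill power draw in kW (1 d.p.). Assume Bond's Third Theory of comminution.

P = 8906.7 kW

Bond:  W = 10 Wi (1/√P − 1/√F)
W = 10·12.0·(1/√433 − 1/√11870) = 10·12.0·(0.038878) = 4.6654 kWh/t
Mill draw = 4.6654 × 1909.1 = 8906.7 kW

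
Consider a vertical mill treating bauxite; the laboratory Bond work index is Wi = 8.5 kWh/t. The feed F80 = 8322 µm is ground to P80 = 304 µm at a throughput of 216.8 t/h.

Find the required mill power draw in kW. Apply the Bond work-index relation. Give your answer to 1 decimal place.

W = 10·Wi·(P80^(-½) − F80^(-½))
W = 10·8.5·(1/√304 − 1/√8322) = 10·8.5·(0.046392) = 3.9433 kWh/t
Power = W × throughput = 3.9433 kWh/t × 216.8 t/h = 854.9 kW

P = 854.9 kW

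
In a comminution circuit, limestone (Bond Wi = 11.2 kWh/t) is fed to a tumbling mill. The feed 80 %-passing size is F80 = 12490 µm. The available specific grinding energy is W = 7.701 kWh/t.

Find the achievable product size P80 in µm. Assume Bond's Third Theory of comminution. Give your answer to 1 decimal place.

W = 10·Wi·(P80^(-½) − F80^(-½))
P80^-0.5 = F80^-0.5 + W/(10 Wi)
  = 7.7010/(10·11.2) + 1/√12490 = 0.068759 + 0.008948 = 0.077707
P80 = (1/0.077707)² = 12.8689² = 165.61 µm

P80 = 165.6 µm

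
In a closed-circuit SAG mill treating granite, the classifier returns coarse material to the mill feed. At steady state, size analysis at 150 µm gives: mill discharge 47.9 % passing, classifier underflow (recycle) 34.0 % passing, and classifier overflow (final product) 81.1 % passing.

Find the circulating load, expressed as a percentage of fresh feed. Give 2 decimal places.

Let r = R/F. Size balance at 150 µm:
Fd + Rd = Ru + Fo ⇒ R/F = (o−d)/(d−u)
r = (81.1 − 47.9)/(47.9 − 34.0) = 33.2/13.9 = 2.3885
CL = 100·r = 238.85 %

CL = 238.85 %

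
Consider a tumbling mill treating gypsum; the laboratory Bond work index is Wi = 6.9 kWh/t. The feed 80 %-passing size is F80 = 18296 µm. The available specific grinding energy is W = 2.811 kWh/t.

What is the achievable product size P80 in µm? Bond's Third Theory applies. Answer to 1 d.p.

P80 = 431.6 µm

Bond:  W = 10 Wi (1/√P − 1/√F)
P80^-0.5 = F80^-0.5 + W/(10 Wi)
  = 2.8110/(10·6.9) + 1/√18296 = 0.040739 + 0.007393 = 0.048132
P80 = (1/0.048132)² = 20.7761² = 431.65 µm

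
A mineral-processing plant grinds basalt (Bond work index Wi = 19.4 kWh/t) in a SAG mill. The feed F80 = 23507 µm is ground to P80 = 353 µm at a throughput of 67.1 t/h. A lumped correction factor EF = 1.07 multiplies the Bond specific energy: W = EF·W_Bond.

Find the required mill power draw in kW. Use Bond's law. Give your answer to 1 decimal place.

P = 650.5 kW

Bond: W = 10·Wi·(1/√P80 − 1/√F80)
W = 10·19.4·(1/√353 − 1/√23507) = 10·19.4·(0.046702) = 9.0603 kWh/t
With EF = 1.07: W = 9.0603·1.07 = 9.6945 kWh/t
Mill draw = 9.6945 × 67.1 = 650.5 kW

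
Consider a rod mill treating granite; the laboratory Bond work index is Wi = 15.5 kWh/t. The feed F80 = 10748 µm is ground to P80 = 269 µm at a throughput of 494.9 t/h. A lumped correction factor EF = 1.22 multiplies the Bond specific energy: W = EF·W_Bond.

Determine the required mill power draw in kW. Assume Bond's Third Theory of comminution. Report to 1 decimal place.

P = 4803.3 kW

Bond: W = 10·Wi·(1/√P80 − 1/√F80)
W = 10·15.5·(1/√269 − 1/√10748) = 10·15.5·(0.051325) = 7.9554 kWh/t
With EF = 1.22: W = 7.9554·1.22 = 9.7056 kWh/t
Power = W × throughput = 9.7056 kWh/t × 494.9 t/h = 4803.3 kW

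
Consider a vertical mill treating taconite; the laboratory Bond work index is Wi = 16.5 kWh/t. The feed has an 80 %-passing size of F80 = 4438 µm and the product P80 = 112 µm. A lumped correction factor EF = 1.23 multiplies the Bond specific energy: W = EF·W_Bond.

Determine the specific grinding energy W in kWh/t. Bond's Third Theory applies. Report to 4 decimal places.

W = 16.1305 kWh/t

W = 10 Wi / √P80 − 10 Wi / √F80
1/√112 = 0.094491;  1/√4438 = 0.015011
W = 10·16.5·(0.094491 − 0.015011) = 13.1142 kWh/t
W_actual = 1.23 × 13.1142 = 16.1305 kWh/t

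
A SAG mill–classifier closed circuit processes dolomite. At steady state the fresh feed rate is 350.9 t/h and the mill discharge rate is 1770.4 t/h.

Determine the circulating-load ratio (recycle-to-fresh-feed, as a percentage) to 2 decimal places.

Discharge = new feed + return, hence
R = M − F = 1770.4 − 350.9 = 1419.5 t/h
CL = 100·R/F = 100·1419.5/350.9 = 404.53 %

CL = 404.53 %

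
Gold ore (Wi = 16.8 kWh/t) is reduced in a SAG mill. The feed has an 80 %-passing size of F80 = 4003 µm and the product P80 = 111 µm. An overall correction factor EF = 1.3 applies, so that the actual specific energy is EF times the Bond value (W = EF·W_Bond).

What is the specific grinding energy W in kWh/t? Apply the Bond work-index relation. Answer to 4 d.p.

W = 17.2777 kWh/t

W = 10 Wi (P80^-0.5 − F80^-0.5)
1/√111 = 0.094916;  1/√4003 = 0.015805
W = 10·16.8·(0.094916 − 0.015805) = 13.2905 kWh/t
Apply correction: 13.2905 × 1.3 = 17.2777 kWh/t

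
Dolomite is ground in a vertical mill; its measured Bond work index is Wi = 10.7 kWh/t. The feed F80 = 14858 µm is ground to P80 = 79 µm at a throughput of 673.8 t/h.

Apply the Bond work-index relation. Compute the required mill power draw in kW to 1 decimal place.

P = 7520.0 kW

W = 10 Wi (1/√P80 − 1/√F80)  [Bond]
W = 10·10.7·(1/√79 − 1/√14858) = 10·10.7·(0.104305) = 11.1606 kWh/t
P_mill = W·ṁ = 11.1606·673.8 = 7520.0 kW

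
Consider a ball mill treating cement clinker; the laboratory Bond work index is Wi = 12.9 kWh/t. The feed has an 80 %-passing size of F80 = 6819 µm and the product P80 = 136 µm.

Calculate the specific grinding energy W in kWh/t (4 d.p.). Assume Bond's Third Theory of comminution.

W = 9.4995 kWh/t

W = 10 Wi (P80^-0.5 − F80^-0.5)
1/√136 = 0.085749;  1/√6819 = 0.012110
W = 10·12.9·(0.085749 − 0.012110) = 9.4995 kWh/t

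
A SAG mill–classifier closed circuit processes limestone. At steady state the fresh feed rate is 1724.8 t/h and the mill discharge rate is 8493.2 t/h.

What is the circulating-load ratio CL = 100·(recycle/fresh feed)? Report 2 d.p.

Steady state: M = F + R.
R = M − F = 8493.2 − 1724.8 = 6768.4 t/h
CL = 100·R/F = 100·6768.4/1724.8 = 392.42 %

CL = 392.42 %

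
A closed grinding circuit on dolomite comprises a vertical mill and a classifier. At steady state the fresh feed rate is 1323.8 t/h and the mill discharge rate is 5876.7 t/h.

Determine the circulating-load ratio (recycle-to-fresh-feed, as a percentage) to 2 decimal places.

CL = 343.93 %

Mill node: discharge = fresh + recycle.
R = M − F = 5876.7 − 1323.8 = 4552.9 t/h
CL = 100·R/F = 100·4552.9/1323.8 = 343.93 %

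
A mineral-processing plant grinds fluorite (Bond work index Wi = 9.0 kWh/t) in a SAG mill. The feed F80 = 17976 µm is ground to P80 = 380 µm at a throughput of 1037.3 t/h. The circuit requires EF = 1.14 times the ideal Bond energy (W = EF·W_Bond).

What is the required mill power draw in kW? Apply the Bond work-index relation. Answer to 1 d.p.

W = 10·Wi·(P80^(-½) − F80^(-½))
W = 10·9.0·(1/√380 − 1/√17976) = 10·9.0·(0.043840) = 3.9456 kWh/t
W_actual = 1.14 × 3.9456 = 4.4980 kWh/t
Mill draw = 4.4980 × 1037.3 = 4665.8 kW

P = 4665.8 kW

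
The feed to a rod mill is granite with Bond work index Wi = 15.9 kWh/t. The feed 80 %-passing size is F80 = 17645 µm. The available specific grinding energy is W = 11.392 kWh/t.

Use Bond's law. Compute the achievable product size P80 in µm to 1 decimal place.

P80 = 159.5 µm

W = 10 Wi (P80^-0.5 − F80^-0.5)
1/√P80 = 1/√F80 + W/(10·Wi)
  = 11.3920/(10·15.9) + 1/√17645 = 0.071648 + 0.007528 = 0.079176
P80 = (1/0.079176)² = 12.6301² = 159.52 µm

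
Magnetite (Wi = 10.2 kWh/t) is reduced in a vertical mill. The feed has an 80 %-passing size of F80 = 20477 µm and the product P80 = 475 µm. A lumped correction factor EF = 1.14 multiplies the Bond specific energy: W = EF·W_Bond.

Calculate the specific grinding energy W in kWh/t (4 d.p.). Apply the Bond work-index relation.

W = 4.5227 kWh/t

W = 10 Wi / √P80 − 10 Wi / √F80
1/√475 = 0.045883;  1/√20477 = 0.006988
W = 10·10.2·(0.045883 − 0.006988) = 3.9673 kWh/t
Corrected W = EF·W_Bond = 1.14·3.9673 = 4.5227 kWh/t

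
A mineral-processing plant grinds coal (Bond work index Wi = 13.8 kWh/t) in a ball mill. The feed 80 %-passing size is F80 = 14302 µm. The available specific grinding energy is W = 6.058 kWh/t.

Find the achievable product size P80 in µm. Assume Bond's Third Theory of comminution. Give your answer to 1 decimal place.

Bond:  W = 10 Wi (1/√P − 1/√F)
1/√P80 = 1/√F80 + W/(10·Wi)
  = 6.0580/(10·13.8) + 1/√14302 = 0.043899 + 0.008362 = 0.052260
P80 = (1/0.052260)² = 19.1350² = 366.15 µm

P80 = 366.1 µm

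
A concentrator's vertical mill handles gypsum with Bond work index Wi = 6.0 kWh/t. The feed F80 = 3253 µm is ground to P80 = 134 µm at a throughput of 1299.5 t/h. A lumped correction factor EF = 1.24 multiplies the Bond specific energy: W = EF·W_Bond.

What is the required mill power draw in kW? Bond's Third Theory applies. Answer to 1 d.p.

Bond: W = 10·Wi·(1/√P80 − 1/√F80)
W = 10·6.0·(1/√134 − 1/√3253) = 10·6.0·(0.068854) = 4.1312 kWh/t
With EF = 1.24: W = 4.1312·1.24 = 5.1227 kWh/t
Mill draw = 5.1227 × 1299.5 = 6657.0 kW

P = 6657.0 kW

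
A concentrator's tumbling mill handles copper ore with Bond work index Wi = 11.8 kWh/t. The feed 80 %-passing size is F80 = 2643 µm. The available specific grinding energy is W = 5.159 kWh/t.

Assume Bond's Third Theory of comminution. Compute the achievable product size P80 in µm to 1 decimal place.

P80 = 250.6 µm

Bond:  W = 10 Wi (1/√P − 1/√F)
1/√P80 = 1/√F80 + W/(10·Wi)
  = 5.1590/(10·11.8) + 1/√2643 = 0.043720 + 0.019451 = 0.063172
P80 = (1/0.063172)² = 15.8299² = 250.58 µm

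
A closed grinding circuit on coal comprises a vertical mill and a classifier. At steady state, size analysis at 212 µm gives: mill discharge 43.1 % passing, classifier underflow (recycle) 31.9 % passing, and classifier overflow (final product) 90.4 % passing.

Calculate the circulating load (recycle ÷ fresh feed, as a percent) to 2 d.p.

Let r = R/F. Size balance at 212 µm:
d + r·d = r·u + o → r(d−u) = o−d
r = (90.4 − 43.1)/(43.1 − 31.9) = 47.3/11.2 = 4.2232
CL = 100·r = 422.32 %

CL = 422.32 %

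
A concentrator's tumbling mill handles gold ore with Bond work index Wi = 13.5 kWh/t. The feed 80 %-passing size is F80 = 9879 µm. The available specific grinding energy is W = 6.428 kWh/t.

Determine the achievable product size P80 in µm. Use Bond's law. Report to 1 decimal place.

W = 10 Wi (1/√P80 − 1/√F80)  [Bond]
⇒ 1/√P80 = W/(10·Wi) + 1/√F80
  = 6.4280/(10·13.5) + 1/√9879 = 0.047615 + 0.010061 = 0.057676
P80 = (1/0.057676)² = 17.3383² = 300.62 µm

P80 = 300.6 µm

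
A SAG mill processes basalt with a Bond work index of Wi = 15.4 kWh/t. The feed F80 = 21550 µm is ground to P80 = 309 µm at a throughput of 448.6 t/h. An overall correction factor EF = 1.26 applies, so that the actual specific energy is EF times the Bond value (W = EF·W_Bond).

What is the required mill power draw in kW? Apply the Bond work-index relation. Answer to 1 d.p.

W = 10·Wi·[P80^(−½) − F80^(−½)]
W = 10·15.4·(1/√309 − 1/√21550) = 10·15.4·(0.050076) = 7.7117 kWh/t
With EF = 1.26: W = 7.7117·1.26 = 9.7167 kWh/t
P = W·T = 9.7167·448.6 = 4358.9 kW

P = 4358.9 kW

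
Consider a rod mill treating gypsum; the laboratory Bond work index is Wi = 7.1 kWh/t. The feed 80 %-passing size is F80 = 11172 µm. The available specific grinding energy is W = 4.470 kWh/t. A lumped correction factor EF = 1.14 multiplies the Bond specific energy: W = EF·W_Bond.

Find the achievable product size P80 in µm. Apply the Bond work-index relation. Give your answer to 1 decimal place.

W = 10·Wi·(P80^(-½) − F80^(-½))
W_Bond = W / EF = 4.470 / 1.14 = 3.9211 kWh/t
1/√P80 = 1/√F80 + W_Bond/(10·Wi)
  = 3.9211/(10·7.1) + 1/√11172 = 0.055226 + 0.009461 = 0.064687
P80 = (1/0.064687)² = 15.4590² = 238.98 µm

P80 = 239.0 µm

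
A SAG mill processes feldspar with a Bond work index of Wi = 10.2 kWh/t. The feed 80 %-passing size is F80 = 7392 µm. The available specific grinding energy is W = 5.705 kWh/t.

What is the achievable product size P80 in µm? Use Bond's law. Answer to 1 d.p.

W = 10 Wi (1/√P80 − 1/√F80)  [Bond]
⇒ 1/√P80 = W/(10 Wi) + 1/√F80
  = 5.7050/(10·10.2) + 1/√7392 = 0.055931 + 0.011631 = 0.067562
P80 = (1/0.067562)² = 14.8011² = 219.07 µm

P80 = 219.1 µm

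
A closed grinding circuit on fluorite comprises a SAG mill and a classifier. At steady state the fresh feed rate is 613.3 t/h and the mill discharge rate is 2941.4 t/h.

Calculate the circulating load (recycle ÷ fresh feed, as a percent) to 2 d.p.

Discharge = new feed + return, hence
R = M − F = 2941.4 − 613.3 = 2328.1 t/h
CL = 100·R/F = 100·2328.1/613.3 = 379.60 %

CL = 379.60 %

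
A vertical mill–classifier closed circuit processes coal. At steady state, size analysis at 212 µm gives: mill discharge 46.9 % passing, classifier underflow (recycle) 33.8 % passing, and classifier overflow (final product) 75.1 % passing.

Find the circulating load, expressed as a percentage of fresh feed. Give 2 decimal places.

Let r = R/F. Size balance at 212 µm:
Fd + Rd = Ru + Fo ⇒ R/F = (o−d)/(d−u)
r = (75.1 − 46.9)/(46.9 − 33.8) = 28.2/13.1 = 2.1527
CL = 100·r = 215.27 %

CL = 215.27 %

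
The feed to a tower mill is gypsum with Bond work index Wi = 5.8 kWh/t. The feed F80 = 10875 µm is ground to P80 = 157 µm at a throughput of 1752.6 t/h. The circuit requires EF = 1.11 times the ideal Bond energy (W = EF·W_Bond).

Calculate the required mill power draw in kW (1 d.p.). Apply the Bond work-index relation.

Bond: W = 10·Wi·(1/√P80 − 1/√F80)
W = 10·5.8·(1/√157 − 1/√10875) = 10·5.8·(0.070219) = 4.0727 kWh/t
Corrected W = EF·W_Bond = 1.11·4.0727 = 4.5207 kWh/t
P = W·T = 4.5207·1752.6 = 7923.0 kW

P = 7923.0 kW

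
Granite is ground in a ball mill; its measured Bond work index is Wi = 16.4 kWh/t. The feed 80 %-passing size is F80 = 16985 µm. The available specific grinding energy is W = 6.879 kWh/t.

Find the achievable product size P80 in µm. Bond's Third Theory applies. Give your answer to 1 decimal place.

W = 10·Wi·[P80^(−½) − F80^(−½)]
⇒ 1/√P80 = W/(10 Wi) + 1/√F80
  = 6.8790/(10·16.4) + 1/√16985 = 0.041945 + 0.007673 = 0.049618
P80 = (1/0.049618)² = 20.1539² = 406.18 µm

P80 = 406.2 µm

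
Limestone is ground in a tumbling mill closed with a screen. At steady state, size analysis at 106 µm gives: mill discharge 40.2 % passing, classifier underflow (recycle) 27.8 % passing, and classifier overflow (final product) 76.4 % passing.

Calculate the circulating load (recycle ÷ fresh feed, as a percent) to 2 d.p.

Let r = R/F. Size balance at 106 µm:
d + r·d = r·u + o → r(d−u) = o−d
r = (76.4 − 40.2)/(40.2 − 27.8) = 36.2/12.4 = 2.9194
CL = 100·r = 291.94 %

CL = 291.94 %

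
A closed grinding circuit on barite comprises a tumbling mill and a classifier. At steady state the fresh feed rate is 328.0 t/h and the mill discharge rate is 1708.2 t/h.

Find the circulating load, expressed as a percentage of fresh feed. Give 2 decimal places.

M = F + R at steady state, so:
R = M − F = 1708.2 − 328.0 = 1380.2 t/h
CL = 100·R/F = 100·1380.2/328.0 = 420.79 %

CL = 420.79 %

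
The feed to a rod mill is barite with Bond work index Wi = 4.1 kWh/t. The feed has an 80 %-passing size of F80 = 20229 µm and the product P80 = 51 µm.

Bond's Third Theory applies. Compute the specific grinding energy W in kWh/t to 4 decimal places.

W = 10 Wi / √P80 − 10 Wi / √F80
1/√51 = 0.140028;  1/√20229 = 0.007031
W = 10·4.1·(0.140028 − 0.007031) = 5.4529 kWh/t

W = 5.4529 kWh/t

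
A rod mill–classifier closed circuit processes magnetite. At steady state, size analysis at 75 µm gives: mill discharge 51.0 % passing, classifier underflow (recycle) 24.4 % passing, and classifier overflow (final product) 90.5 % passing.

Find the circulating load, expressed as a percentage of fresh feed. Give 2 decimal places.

Classifier node, passing 75 µm:
d + r·d = r·u + o → r(d−u) = o−d
r = (90.5 − 51.0)/(51.0 − 24.4) = 39.5/26.6 = 1.4850
CL = 100·r = 148.50 %

CL = 148.50 %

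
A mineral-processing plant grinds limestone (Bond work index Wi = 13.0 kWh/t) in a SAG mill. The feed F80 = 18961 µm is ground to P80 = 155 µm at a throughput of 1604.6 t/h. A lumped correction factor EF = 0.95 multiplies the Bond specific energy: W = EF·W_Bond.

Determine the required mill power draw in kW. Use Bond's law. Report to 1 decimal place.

P = 14478.1 kW

Bond: W = 10·Wi·(1/√P80 − 1/√F80)
W = 10·13.0·(1/√155 − 1/√18961) = 10·13.0·(0.073060) = 9.4978 kWh/t
With EF = 0.95: W = 9.4978·0.95 = 9.0229 kWh/t
P = W·T = 9.0229·1604.6 = 14478.1 kW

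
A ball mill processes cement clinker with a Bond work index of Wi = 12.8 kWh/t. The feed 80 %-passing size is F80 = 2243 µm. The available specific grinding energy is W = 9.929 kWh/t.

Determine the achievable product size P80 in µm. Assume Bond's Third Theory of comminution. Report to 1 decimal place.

P80 = 102.7 µm

W = 10 Wi (P80^-0.5 − F80^-0.5)
P80^-0.5 = F80^-0.5 + W/(10 Wi)
  = 9.9290/(10·12.8) + 1/√2243 = 0.077570 + 0.021115 = 0.098685
P80 = (1/0.098685)² = 10.1332² = 102.68 µm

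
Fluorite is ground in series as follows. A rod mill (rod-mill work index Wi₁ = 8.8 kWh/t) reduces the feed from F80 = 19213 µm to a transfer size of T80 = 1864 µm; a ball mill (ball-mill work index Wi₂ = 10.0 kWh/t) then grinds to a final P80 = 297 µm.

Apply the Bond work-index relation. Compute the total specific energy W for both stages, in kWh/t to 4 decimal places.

W_Bond = 10·Wi·(1/√P₈₀ − 1/√F₈₀)
Stage 1 (19213→1864 µm, Wi₁=8.8): W₁ = 10·8.8·(0.023162 − 0.007214) = 1.4034 kWh/t
Stage 2 (1864→297 µm, Wi₂=10.0): W₂ = 10·10.0·(0.058026 − 0.023162) = 3.4864 kWh/t
W = W₁ + W₂ = 1.4034 + 3.4864 = 4.8898 kWh/t

W = 4.8898 kWh/t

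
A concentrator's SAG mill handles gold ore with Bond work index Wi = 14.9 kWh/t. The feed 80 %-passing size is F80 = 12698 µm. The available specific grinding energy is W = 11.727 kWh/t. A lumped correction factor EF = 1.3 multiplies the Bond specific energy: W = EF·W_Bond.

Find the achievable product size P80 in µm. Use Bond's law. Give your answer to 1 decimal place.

P80 = 207.5 µm

Bond:  W = 10 Wi (1/√P − 1/√F)
W_Bond = W / EF = 11.727 / 1.3 = 9.0208 kWh/t
1/√P80 = 1/√F80 + W_Bond/(10·Wi)
  = 9.0208/(10·14.9) + 1/√12698 = 0.060542 + 0.008874 = 0.069416
P80 = (1/0.069416)² = 14.4058² = 207.53 µm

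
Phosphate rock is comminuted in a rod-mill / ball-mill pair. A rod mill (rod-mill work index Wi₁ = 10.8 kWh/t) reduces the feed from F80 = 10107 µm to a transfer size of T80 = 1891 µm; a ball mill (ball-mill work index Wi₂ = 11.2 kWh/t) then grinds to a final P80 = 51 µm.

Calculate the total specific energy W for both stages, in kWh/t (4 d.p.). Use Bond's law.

W = 10·Wi·(P80^(-½) − F80^(-½))
Stage 1 (10107→1891 µm, Wi₁=10.8): W₁ = 10·10.8·(0.022996 − 0.009947) = 1.4093 kWh/t
Stage 2 (1891→51 µm, Wi₂=11.2): W₂ = 10·11.2·(0.140028 − 0.022996) = 13.1076 kWh/t
W = W₁ + W₂ = 1.4093 + 13.1076 = 14.5169 kWh/t

W = 14.5169 kWh/t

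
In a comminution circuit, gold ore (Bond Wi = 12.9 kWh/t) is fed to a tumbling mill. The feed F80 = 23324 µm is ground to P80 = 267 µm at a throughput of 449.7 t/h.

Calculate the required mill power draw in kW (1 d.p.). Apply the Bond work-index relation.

W = 10 Wi (P80^-0.5 − F80^-0.5)
W = 10·12.9·(1/√267 − 1/√23324) = 10·12.9·(0.054651) = 7.0500 kWh/t
Power = W × throughput = 7.0500 kWh/t × 449.7 t/h = 3170.4 kW

P = 3170.4 kW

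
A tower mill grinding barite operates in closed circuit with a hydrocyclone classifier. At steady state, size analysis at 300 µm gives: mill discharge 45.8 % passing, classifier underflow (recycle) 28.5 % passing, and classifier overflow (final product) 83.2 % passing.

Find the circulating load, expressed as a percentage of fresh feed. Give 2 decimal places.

Two-product formula at 300 µm:
Fd + Rd = Ru + Fo ⇒ R/F = (o−d)/(d−u)
r = (83.2 − 45.8)/(45.8 − 28.5) = 37.4/17.3 = 2.1618
CL = 100·r = 216.18 %

CL = 216.18 %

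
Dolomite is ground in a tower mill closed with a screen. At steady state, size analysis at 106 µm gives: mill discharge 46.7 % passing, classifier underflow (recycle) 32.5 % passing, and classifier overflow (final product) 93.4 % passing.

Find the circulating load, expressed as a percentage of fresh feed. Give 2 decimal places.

Classifier node, passing 106 µm:
(1+r)·d = r·u + o ⇒ r = (o−d)/(d−u)
r = (93.4 − 46.7)/(46.7 − 32.5) = 46.7/14.2 = 3.2887
CL = 100·r = 328.87 %

CL = 328.87 %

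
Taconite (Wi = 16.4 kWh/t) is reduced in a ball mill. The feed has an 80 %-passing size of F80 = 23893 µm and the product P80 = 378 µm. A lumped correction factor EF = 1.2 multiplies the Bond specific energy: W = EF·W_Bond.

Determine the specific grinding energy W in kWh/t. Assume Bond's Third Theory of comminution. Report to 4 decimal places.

W = 8.8491 kWh/t

Bond: W = 10·Wi·(1/√P80 − 1/√F80)
1/√378 = 0.051434;  1/√23893 = 0.006469
W = 10·16.4·(0.051434 − 0.006469) = 7.3743 kWh/t
Apply correction: 7.3743 × 1.2 = 8.8491 kWh/t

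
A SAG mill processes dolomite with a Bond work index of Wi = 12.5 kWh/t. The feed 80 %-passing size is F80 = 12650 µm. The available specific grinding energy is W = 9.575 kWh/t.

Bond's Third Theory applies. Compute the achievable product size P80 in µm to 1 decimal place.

W = 10 Wi (1/√P80 − 1/√F80)  [Bond]
P80^-0.5 = F80^-0.5 + W/(10 Wi)
  = 9.5750/(10·12.5) + 1/√12650 = 0.076600 + 0.008891 = 0.085491
P80 = (1/0.085491)² = 11.6971² = 136.82 µm

P80 = 136.8 µm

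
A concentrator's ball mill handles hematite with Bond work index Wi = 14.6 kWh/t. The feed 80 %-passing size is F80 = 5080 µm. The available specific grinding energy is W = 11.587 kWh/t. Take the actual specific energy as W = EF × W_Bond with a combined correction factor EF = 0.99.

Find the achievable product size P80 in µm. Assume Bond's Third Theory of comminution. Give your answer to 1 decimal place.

P80 = 112.7 µm

Bond: W = 10·Wi·(1/√P80 − 1/√F80)
W_Bond = W / EF = 11.587 / 0.99 = 11.7040 kWh/t
1/√P80 = 1/√F80 + W_Bond/(10·Wi)
  = 11.7040/(10·14.6) + 1/√5080 = 0.080165 + 0.014030 = 0.094195
P80 = (1/0.094195)² = 10.6163² = 112.71 µm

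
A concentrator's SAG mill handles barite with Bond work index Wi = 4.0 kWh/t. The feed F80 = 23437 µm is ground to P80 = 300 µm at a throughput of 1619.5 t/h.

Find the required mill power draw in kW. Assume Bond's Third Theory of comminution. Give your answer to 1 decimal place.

P = 3316.9 kW

W_Bond = 10·Wi·(1/√P₈₀ − 1/√F₈₀)
W = 10·4.0·(1/√300 − 1/√23437) = 10·4.0·(0.051203) = 2.0481 kWh/t
Power = W × throughput = 2.0481 kWh/t × 1619.5 t/h = 3316.9 kW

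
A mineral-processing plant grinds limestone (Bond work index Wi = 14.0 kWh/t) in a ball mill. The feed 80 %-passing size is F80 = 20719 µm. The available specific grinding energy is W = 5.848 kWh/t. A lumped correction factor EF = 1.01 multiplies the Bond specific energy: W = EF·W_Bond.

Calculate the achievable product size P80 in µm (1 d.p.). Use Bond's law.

Bond: W = 10·Wi·(1/√P80 − 1/√F80)
W_Bond = W / EF = 5.848 / 1.01 = 5.7901 kWh/t
P80^-0.5 = F80^-0.5 + W_Bond/(10 Wi)
  = 5.7901/(10·14.0) + 1/√20719 = 0.041358 + 0.006947 = 0.048305
P80 = (1/0.048305)² = 20.7017² = 428.56 µm

P80 = 428.6 µm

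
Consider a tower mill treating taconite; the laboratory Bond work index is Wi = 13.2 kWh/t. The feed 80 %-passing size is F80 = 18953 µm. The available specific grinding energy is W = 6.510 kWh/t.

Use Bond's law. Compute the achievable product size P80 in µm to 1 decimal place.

W_Bond = 10·Wi·(1/√P₈₀ − 1/√F₈₀)
⇒ 1/√P80 = W/(10 Wi) + 1/√F80
  = 6.5100/(10·13.2) + 1/√18953 = 0.049318 + 0.007264 = 0.056582
P80 = (1/0.056582)² = 17.6735² = 312.35 µm

P80 = 312.4 µm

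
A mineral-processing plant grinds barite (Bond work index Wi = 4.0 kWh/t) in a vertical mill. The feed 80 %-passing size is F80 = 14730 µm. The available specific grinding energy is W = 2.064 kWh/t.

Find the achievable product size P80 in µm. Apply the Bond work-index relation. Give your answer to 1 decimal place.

P80 = 279.3 µm

W = 10·Wi·[P80^(−½) − F80^(−½)]
⇒ 1/√P80 = W/(10·Wi) + 1/√F80
  = 2.0640/(10·4.0) + 1/√14730 = 0.051600 + 0.008239 = 0.059839
P80 = (1/0.059839)² = 16.7114² = 279.27 µm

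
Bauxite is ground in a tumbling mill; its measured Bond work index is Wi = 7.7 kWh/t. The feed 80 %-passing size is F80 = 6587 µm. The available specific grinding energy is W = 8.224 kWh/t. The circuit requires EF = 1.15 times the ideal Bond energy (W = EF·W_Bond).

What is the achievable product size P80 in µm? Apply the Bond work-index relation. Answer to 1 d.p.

Bond: W = 10·Wi·(1/√P80 − 1/√F80)
W_Bond = W / EF = 8.224 / 1.15 = 7.1513 kWh/t
P80^(−½) = W_Bond/(10 Wi) + F80^(−½)
  = 7.1513/(10·7.7) + 1/√6587 = 0.092874 + 0.012321 = 0.105195
P80 = (1/0.105195)² = 9.5061² = 90.37 µm

P80 = 90.4 µm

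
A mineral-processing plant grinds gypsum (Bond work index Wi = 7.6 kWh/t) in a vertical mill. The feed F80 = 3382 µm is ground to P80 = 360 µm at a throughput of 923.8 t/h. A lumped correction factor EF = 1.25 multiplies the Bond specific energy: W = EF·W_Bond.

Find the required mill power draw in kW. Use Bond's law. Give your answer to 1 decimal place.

P = 3116.3 kW

W = 10 Wi (1/√P80 − 1/√F80)  [Bond]
W = 10·7.6·(1/√360 − 1/√3382) = 10·7.6·(0.035509) = 2.6987 kWh/t
Apply correction: 2.6987 × 1.25 = 3.3734 kWh/t
P = W·T = 3.3734·923.8 = 3116.3 kW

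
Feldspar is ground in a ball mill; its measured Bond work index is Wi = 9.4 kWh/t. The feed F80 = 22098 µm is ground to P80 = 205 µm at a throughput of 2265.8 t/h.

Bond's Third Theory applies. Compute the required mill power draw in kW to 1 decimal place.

P = 13442.8 kW

W = 10 Wi / √P80 − 10 Wi / √F80
W = 10·9.4·(1/√205 − 1/√22098) = 10·9.4·(0.063116) = 5.9329 kWh/t
Power = W × throughput = 5.9329 kWh/t × 2265.8 t/h = 13442.8 kW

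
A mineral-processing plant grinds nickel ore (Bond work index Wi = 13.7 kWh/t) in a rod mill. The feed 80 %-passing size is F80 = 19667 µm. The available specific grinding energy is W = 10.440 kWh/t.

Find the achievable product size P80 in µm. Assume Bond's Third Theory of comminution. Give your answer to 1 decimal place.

Bond:  W = 10 Wi (1/√P − 1/√F)
⇒ 1/√P80 = W/(10 Wi) + 1/√F80
  = 10.4400/(10·13.7) + 1/√19667 = 0.076204 + 0.007131 = 0.083335
P80 = (1/0.083335)² = 11.9998² = 143.99 µm

P80 = 144.0 µm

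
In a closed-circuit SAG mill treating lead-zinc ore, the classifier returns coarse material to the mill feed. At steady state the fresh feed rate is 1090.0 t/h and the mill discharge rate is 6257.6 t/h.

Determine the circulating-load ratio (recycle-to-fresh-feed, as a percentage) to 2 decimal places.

CL = 474.09 %

Mill node: discharge = fresh + recycle.
R = M − F = 6257.6 − 1090.0 = 5167.6 t/h
CL = 100·R/F = 100·5167.6/1090.0 = 474.09 %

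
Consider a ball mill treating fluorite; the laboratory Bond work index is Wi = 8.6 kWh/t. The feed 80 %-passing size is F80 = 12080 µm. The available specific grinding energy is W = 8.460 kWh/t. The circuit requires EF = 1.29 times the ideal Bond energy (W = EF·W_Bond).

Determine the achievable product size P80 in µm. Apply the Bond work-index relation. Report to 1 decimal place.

W = 10 Wi (1/√P80 − 1/√F80)  [Bond]
W_Bond = W / EF = 8.460 / 1.29 = 6.5581 kWh/t
P80^-0.5 = F80^-0.5 + W_Bond/(10 Wi)
  = 6.5581/(10·8.6) + 1/√12080 = 0.076257 + 0.009098 = 0.085356
P80 = (1/0.085356)² = 11.7157² = 137.26 µm

P80 = 137.3 µm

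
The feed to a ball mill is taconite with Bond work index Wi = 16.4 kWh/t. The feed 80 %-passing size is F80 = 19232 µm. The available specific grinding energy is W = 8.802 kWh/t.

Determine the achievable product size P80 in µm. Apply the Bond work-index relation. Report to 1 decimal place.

P80 = 269.8 µm

Bond: W = 10·Wi·(1/√P80 − 1/√F80)
P80^(−½) = W/(10 Wi) + F80^(−½)
  = 8.8020/(10·16.4) + 1/√19232 = 0.053671 + 0.007211 = 0.060882
P80 = (1/0.060882)² = 16.4253² = 269.79 µm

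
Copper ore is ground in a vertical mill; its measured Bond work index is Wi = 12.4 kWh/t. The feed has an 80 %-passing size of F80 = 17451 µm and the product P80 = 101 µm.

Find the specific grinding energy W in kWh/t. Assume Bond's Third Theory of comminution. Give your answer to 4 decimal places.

W = 10 Wi (P80^-0.5 − F80^-0.5)
1/√101 = 0.099504;  1/√17451 = 0.007570
W = 10·12.4·(0.099504 − 0.007570) = 11.3998 kWh/t

W = 11.3998 kWh/t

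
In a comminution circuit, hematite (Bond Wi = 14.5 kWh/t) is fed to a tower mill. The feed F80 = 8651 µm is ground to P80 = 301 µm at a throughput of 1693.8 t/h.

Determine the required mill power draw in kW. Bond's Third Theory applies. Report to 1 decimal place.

W = 10 Wi (1/√P80 − 1/√F80)  [Bond]
W = 10·14.5·(1/√301 − 1/√8651) = 10·14.5·(0.046888) = 6.7987 kWh/t
P_mill = W·ṁ = 6.7987·1693.8 = 11515.6 kW

P = 11515.6 kW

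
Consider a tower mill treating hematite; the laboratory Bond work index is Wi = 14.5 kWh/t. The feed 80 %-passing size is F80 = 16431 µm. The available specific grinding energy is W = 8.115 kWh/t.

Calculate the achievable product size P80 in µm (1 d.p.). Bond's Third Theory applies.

P80 = 245.9 µm

W_Bond = 10·Wi·(1/√P₈₀ − 1/√F₈₀)
P80^(−½) = W/(10 Wi) + F80^(−½)
  = 8.1150/(10·14.5) + 1/√16431 = 0.055966 + 0.007801 = 0.063767
P80 = (1/0.063767)² = 15.6821² = 245.93 µm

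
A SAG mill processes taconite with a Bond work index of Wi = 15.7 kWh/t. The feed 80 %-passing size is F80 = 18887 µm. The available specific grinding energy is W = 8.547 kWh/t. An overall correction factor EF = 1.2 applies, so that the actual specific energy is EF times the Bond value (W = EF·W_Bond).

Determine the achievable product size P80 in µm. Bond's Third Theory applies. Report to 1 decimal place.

P80 = 360.8 µm

Bond: W = 10·Wi·(1/√P80 − 1/√F80)
W_Bond = W / EF = 8.547 / 1.2 = 7.1225 kWh/t
⇒ 1/√P80 = W_Bond/(10 Wi) + 1/√F80
  = 7.1225/(10·15.7) + 1/√18887 = 0.045366 + 0.007276 = 0.052643
P80 = (1/0.052643)² = 18.9960² = 360.85 µm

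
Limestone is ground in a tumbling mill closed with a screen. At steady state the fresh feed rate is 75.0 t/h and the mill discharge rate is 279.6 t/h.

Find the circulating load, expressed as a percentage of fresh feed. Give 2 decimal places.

Discharge = new feed + return, hence
R = M − F = 279.6 − 75.0 = 204.6 t/h
CL = 100·R/F = 100·204.6/75.0 = 272.80 %

CL = 272.80 %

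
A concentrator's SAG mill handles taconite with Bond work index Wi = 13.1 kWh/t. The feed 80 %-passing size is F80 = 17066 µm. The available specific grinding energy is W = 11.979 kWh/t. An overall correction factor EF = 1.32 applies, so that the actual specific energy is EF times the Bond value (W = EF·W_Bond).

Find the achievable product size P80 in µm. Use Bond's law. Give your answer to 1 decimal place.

P80 = 169.0 µm

W = 10 Wi (1/√P80 − 1/√F80)  [Bond]
W_Bond = W / EF = 11.979 / 1.32 = 9.0750 kWh/t
⇒ 1/√P80 = W_Bond/(10 Wi) + 1/√F80
  = 9.0750/(10·13.1) + 1/√17066 = 0.069275 + 0.007655 = 0.076930
P80 = (1/0.076930)² = 12.9989² = 168.97 µm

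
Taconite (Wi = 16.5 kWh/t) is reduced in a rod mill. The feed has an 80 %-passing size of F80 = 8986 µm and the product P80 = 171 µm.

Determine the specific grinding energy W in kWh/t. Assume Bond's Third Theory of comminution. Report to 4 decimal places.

W = 10 Wi / √P80 − 10 Wi / √F80
1/√171 = 0.076472;  1/√8986 = 0.010549
W = 10·16.5·(0.076472 − 0.010549) = 10.8773 kWh/t

W = 10.8773 kWh/t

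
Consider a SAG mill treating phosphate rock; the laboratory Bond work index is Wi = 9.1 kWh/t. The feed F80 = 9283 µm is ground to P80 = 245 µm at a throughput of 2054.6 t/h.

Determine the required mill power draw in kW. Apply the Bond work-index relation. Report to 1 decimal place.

W_Bond = 10·Wi·(1/√P₈₀ − 1/√F₈₀)
W = 10·9.1·(1/√245 − 1/√9283) = 10·9.1·(0.053509) = 4.8693 kWh/t
P_mill = W·ṁ = 4.8693·2054.6 = 10004.4 kW

P = 10004.4 kW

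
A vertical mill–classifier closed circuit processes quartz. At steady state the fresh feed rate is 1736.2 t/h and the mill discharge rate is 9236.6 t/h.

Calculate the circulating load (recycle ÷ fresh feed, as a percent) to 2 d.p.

CL = 432.00 %

Discharge = new feed + return, hence
R = M − F = 9236.6 − 1736.2 = 7500.4 t/h
CL = 100·R/F = 100·7500.4/1736.2 = 432.00 %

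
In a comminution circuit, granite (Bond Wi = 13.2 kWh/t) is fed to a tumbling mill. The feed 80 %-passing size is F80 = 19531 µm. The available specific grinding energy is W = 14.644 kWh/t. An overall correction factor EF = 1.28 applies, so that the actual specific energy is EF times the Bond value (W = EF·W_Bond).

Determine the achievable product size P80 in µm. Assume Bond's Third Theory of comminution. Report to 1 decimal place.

P80 = 113.6 µm

Bond:  W = 10 Wi (1/√P − 1/√F)
W_Bond = W / EF = 14.644 / 1.28 = 11.4406 kWh/t
⇒ 1/√P80 = W_Bond/(10 Wi) + 1/√F80
  = 11.4406/(10·13.2) + 1/√19531 = 0.086671 + 0.007155 = 0.093827
P80 = (1/0.093827)² = 10.6579² = 113.59 µm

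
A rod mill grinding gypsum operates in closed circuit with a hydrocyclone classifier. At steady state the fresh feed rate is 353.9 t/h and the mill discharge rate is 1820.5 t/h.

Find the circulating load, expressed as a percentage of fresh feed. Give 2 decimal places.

CL = 414.41 %

Discharge = new feed + return, hence
R = M − F = 1820.5 − 353.9 = 1466.6 t/h
CL = 100·R/F = 100·1466.6/353.9 = 414.41 %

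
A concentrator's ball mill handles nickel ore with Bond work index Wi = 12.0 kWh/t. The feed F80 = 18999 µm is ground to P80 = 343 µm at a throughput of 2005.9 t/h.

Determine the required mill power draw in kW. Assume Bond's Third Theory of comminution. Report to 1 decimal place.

W_Bond = 10·Wi·(1/√P₈₀ − 1/√F₈₀)
W = 10·12.0·(1/√343 − 1/√18999) = 10·12.0·(0.046740) = 5.6088 kWh/t
P_mill = W·ṁ = 5.6088·2005.9 = 11250.7 kW

P = 11250.7 kW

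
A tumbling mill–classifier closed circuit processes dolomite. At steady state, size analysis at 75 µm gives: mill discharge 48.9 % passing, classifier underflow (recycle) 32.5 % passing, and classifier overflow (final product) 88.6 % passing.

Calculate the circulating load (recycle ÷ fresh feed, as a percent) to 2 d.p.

CL = 242.07 %

Mass balance on the −75 µm fraction:
r = (o − d)/(d − u)
r = (88.6 − 48.9)/(48.9 − 32.5) = 39.7/16.4 = 2.4207
CL = 100·r = 242.07 %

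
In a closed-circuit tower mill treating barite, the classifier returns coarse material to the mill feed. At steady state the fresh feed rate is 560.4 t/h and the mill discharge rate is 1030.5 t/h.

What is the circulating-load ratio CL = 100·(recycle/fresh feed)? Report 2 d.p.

Discharge = new feed + return, hence
R = M − F = 1030.5 − 560.4 = 470.1 t/h
CL = 100·R/F = 100·470.1/560.4 = 83.89 %

CL = 83.89 %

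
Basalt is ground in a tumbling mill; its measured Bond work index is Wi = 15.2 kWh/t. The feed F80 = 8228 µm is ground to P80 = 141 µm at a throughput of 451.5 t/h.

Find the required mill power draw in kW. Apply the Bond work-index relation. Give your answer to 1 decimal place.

P = 5022.9 kW

W = 10 Wi (P80^-0.5 − F80^-0.5)
W = 10·15.2·(1/√141 − 1/√8228) = 10·15.2·(0.073191) = 11.1250 kWh/t
Power = W × throughput = 11.1250 kWh/t × 451.5 t/h = 5022.9 kW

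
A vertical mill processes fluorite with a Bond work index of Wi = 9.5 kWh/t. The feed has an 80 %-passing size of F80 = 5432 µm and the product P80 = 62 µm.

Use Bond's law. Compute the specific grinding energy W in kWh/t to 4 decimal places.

W_Bond = 10·Wi·(1/√P₈₀ − 1/√F₈₀)
1/√62 = 0.127000;  1/√5432 = 0.013568
W = 10·9.5·(0.127000 − 0.013568) = 10.7760 kWh/t

W = 10.7760 kWh/t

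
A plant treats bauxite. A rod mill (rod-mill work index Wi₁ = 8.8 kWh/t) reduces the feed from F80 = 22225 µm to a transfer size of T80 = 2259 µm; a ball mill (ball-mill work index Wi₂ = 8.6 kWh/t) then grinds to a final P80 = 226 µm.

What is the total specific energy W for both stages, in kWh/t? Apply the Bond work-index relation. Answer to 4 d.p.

W = 5.1724 kWh/t

W = 10 Wi (P80^-0.5 − F80^-0.5)
Stage 1 (22225→2259 µm, Wi₁=8.8): W₁ = 10·8.8·(0.021040 − 0.006708) = 1.2612 kWh/t
Stage 2 (2259→226 µm, Wi₂=8.6): W₂ = 10·8.6·(0.066519 − 0.021040) = 3.9112 kWh/t
W = W₁ + W₂ = 1.2612 + 3.9112 = 5.1724 kWh/t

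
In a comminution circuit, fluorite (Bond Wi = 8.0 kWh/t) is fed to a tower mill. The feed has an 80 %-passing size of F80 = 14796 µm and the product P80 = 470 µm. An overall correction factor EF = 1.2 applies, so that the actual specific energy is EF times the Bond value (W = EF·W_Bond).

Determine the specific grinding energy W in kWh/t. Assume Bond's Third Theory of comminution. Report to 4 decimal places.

Bond:  W = 10 Wi (1/√P − 1/√F)
1/√470 = 0.046127;  1/√14796 = 0.008221
W = 10·8.0·(0.046127 − 0.008221) = 3.0324 kWh/t
Apply correction: 3.0324 × 1.2 = 3.6389 kWh/t

W = 3.6389 kWh/t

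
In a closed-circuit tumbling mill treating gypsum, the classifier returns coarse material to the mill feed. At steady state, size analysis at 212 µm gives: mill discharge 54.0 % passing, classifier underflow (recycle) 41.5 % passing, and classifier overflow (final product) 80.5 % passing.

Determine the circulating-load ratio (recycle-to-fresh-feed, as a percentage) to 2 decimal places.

Classifier node, passing 212 µm:
(1+r)d = ru + o → r = (o−d)/(d−u)
r = (80.5 − 54.0)/(54.0 − 41.5) = 26.5/12.5 = 2.1200
CL = 100·r = 212.00 %

CL = 212.00 %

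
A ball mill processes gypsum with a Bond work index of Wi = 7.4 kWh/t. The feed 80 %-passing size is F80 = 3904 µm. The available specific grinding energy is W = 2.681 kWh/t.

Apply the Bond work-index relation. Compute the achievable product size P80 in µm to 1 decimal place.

P80 = 366.5 µm

W = 10·Wi·(P80^(-½) − F80^(-½))
⇒ 1/√P80 = W/(10·Wi) + 1/√F80
  = 2.6810/(10·7.4) + 1/√3904 = 0.036230 + 0.016005 = 0.052234
P80 = (1/0.052234)² = 19.1445² = 366.51 µm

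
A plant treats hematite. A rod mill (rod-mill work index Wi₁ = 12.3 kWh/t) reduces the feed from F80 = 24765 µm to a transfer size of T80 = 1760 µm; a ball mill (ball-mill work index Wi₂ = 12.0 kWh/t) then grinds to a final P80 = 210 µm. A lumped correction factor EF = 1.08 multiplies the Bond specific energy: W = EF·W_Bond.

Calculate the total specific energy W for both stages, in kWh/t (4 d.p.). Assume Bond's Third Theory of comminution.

W = 8.1763 kWh/t

W_Bond = 10·Wi·(1/√P₈₀ − 1/√F₈₀)
Stage 1 (24765→1760 µm, Wi₁=12.3): W₁ = 10·12.3·(0.023837 − 0.006354) = 2.1503 kWh/t
Stage 2 (1760→210 µm, Wi₂=12.0): W₂ = 10·12.0·(0.069007 − 0.023837) = 5.4204 kWh/t
W = W₁ + W₂ = 2.1503 + 5.4204 = 7.5707 kWh/t
With EF = 1.08: W = 7.5707·1.08 = 8.1763 kWh/t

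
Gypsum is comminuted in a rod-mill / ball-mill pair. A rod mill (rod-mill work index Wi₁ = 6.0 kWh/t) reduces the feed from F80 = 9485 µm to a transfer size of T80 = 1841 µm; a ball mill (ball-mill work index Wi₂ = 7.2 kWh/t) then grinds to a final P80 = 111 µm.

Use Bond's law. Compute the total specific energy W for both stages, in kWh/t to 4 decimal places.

W = 5.9382 kWh/t

W_Bond = 10·Wi·(1/√P₈₀ − 1/√F₈₀)
Stage 1 (9485→1841 µm, Wi₁=6.0): W₁ = 10·6.0·(0.023306 − 0.010268) = 0.7823 kWh/t
Stage 2 (1841→111 µm, Wi₂=7.2): W₂ = 10·7.2·(0.094916 − 0.023306) = 5.1559 kWh/t
W = W₁ + W₂ = 0.7823 + 5.1559 = 5.9382 kWh/t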